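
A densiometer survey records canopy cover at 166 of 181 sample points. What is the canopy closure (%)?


Formula: Canopy closure = covered points / total points * 100
Closure = 166 / 181 * 100
Closure = 0.9171 * 100 = 91.7%

91.7


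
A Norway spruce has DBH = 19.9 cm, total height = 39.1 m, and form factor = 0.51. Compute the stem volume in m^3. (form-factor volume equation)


Formula: V = pi * (DBH/200)^2 * H * ff
Radius = DBH/200 = 19.9/200 = 0.0995 m
Radius^2 = 0.0995^2 = 0.00990025 m^2
V = pi * 0.00990025 * 39.1 * 0.51
V = 0.62 m^3

0.62


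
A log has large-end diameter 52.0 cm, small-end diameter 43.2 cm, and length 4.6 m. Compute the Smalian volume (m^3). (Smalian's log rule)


Smalian: V = (A1 + A2)/2 * L,  A = pi*(D/200)^2
A1 = pi*(52.0/200)^2 = 0.212372 m^2
A2 = pi*(43.2/200)^2 = 0.146574 m^2
V = (0.212372+0.146574)/2*4.6 = 0.8256 m^3

0.8256


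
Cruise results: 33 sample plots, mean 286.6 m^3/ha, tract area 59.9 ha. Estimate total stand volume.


Formula: Total Volume = Mean Volume per ha * Total Area
Total Volume = 286.6 m^3/ha * 59.9 ha
Total Volume = 17167 m^3

17167


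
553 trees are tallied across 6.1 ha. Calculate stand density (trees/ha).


Formula: Stand Density = N_trees / Area_ha
Density = 553 trees / 6.1 ha
Density = 91 trees/ha

91


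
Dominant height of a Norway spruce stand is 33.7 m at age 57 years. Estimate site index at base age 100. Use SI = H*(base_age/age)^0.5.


Formula: SI = H_dom * (base_age / age)^0.5
Age ratio = 100 / 57 = 1.75439
sqrt(age_ratio) = 1.32453
SI = 33.7 * 1.32453 = 44.6 m

44.6


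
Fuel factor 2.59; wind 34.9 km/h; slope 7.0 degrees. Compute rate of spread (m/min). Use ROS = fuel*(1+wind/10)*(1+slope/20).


Formula: ROS = fuel * (1 + wind/10) * (1 + slope/20)
Wind factor = 1 + 34.9/10 = 4.49
Slope factor = 1 + 7.0/20 = 1.35
ROS = 2.59 * 4.49 * 1.35 = 15.7 m/min

15.7


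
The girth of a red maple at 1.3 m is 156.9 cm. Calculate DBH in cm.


Formula: DBH = C / pi
DBH = 156.9 / pi
pi = 3.14159...
DBH = 49.9 cm

49.9


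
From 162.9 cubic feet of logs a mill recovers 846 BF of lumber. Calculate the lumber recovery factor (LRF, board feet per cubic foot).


Formula: LRF = Lumber Output (BF) / Log Input (ft^3)
LRF = 846 BF / 162.9 ft^3
LRF = 5.19 BF/ft^3

5.19


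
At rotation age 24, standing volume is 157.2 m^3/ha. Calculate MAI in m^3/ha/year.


Formula: MAI = Total Volume / Stand Age
MAI = 157.2 m^3/ha / 24 years
MAI = 6.55 m^3/ha/year

6.55


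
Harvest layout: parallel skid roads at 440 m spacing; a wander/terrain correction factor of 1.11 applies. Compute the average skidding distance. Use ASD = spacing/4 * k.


Formula: ASD = (spacing / 4) * correction
Uncorrected distance = spacing / 4 = 440 / 4 = 110 m
ASD = 110 * 1.11 = 122 m

122


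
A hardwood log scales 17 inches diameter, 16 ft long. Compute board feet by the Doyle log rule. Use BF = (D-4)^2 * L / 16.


Doyle: BF = (D - 4)^2 * L / 16
Adjusted diameter = 17 - 4 = 13 in
(D-4)^2 = 13^2 = 169
BF = 169 * 16 / 16 = 169 BF

169


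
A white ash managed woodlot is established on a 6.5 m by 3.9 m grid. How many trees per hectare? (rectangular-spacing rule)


Formula: TPH = 10000 m^2/ha / (spacing_x * spacing_y)
Area per tree = 6.5 m * 3.9 m = 25.35 m^2
TPH = 10000 / 25.35 = 394 trees/ha

394


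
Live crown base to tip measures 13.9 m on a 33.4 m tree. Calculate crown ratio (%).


Formula: Crown Ratio = (Crown Length / Total Height) * 100
CR = (13.9 m / 33.4 m) * 100
CR = 0.4162 * 100 = 41.6%

41.6


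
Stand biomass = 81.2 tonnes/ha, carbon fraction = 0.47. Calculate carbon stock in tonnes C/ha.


Formula: Carbon Stock = Biomass * Carbon Fraction
C = 81.2 t/ha * 0.47
C = 38.2 t C/ha

38.2


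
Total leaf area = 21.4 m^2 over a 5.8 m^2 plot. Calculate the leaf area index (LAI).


Formula: LAI = total leaf area / ground area  (dimensionless)
LAI = 21.4 m^2 / 5.8 m^2
LAI = 3.69

3.69


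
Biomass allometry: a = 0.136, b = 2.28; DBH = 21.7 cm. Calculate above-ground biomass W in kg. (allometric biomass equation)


Formula: W = a * DBH^b  (allometric power law)
DBH^b = 21.7^2.28 = 1114.6235
W = 0.136 * 1114.6235 = 151.6 kg

151.6


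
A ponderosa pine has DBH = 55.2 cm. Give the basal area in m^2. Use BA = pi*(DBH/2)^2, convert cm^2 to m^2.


Formula: BA = pi * (DBH/2)^2 / 10000  (cm^2 to m^2)
Radius = DBH/2 = 55.2/2 = 27.6 cm
BA = pi * 27.6^2 / 10000
   = 2393.1396 cm^2 / 10000
   = 0.2393 m^2

0.2393


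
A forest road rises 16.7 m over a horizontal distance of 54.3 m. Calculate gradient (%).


Formula: Gradient = rise / run * 100
Gradient = 16.7 / 54.3 * 100 = 30.8%

30.8


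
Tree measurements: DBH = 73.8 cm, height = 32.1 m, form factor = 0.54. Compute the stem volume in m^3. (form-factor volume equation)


Formula: V = pi * (DBH/200)^2 * H * ff
Radius = DBH/200 = 73.8/200 = 0.369 m
Radius^2 = 0.369^2 = 0.136161 m^2
V = pi * 0.136161 * 32.1 * 0.54
V = 7.415 m^3

7.415


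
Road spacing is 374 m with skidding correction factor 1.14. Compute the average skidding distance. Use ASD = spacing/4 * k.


Formula: ASD = (spacing / 4) * correction
Uncorrected distance = spacing / 4 = 374 / 4 = 93.5 m
ASD = 93.5 * 1.14 = 107 m

107


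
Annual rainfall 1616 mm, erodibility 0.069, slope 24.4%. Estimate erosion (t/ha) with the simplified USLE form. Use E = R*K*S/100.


Formula: E = R * K * S / 100  (simplified USLE)
R * K = 1616 * 0.069 = 111.504
E = 111.504 * 24.4 / 100 = 27.21 t/ha

27.21


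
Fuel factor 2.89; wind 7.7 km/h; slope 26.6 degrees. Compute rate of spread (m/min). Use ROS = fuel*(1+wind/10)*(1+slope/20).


Formula: ROS = fuel * (1 + wind/10) * (1 + slope/20)
Wind factor = 1 + 7.7/10 = 1.77
Slope factor = 1 + 26.6/20 = 2.33
ROS = 2.89 * 1.77 * 2.33 = 11.92 m/min

11.92


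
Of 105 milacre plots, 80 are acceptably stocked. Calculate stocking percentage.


Formula: Stocking % = stocked plots / total plots * 100
Stocking = 80 / 105 * 100
Stocking = 0.7619 * 100 = 76.2%

76.2


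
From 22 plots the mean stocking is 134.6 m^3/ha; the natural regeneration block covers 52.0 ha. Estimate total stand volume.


Formula: Total Volume = Mean Volume per ha * Total Area
Total Volume = 134.6 m^3/ha * 52.0 ha
Total Volume = 6999 m^3

6999


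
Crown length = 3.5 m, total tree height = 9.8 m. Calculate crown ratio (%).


Formula: Crown Ratio = (Crown Length / Total Height) * 100
CR = (3.5 m / 9.8 m) * 100
CR = 0.3571 * 100 = 35.7%

35.7


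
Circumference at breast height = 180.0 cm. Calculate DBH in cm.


Formula: DBH = C / pi
DBH = 180.0 / pi
pi = 3.14159...
DBH = 57.3 cm

57.3


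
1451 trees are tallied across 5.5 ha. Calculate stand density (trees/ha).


Formula: Stand Density = N_trees / Area_ha
Density = 1451 trees / 5.5 ha
Density = 264 trees/ha

264


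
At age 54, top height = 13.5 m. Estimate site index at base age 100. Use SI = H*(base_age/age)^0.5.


Formula: SI = H_dom * (base_age / age)^0.5
Age ratio = 100 / 54 = 1.85185
sqrt(age_ratio) = 1.36083
SI = 13.5 * 1.36083 = 18.4 m

18.4


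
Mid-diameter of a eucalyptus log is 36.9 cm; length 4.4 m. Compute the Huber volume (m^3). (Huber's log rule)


Huber: V = Am * L,  Am = pi*(Dm/200)^2
Am = pi*(36.9/200)^2 = 0.106941 m^2
V = 0.106941*4.4 = 0.4705 m^3

0.4705


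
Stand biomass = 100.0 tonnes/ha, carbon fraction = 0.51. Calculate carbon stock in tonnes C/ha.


Formula: Carbon Stock = Biomass * Carbon Fraction
C = 100.0 t/ha * 0.51
C = 51.0 t C/ha

51.0


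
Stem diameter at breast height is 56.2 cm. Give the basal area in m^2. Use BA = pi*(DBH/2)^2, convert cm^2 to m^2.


Formula: BA = pi * (DBH/2)^2 / 10000  (cm^2 to m^2)
Radius = DBH/2 = 56.2/2 = 28.1 cm
BA = pi * 28.1^2 / 10000
   = 2480.633 cm^2 / 10000
   = 0.2481 m^2

0.2481


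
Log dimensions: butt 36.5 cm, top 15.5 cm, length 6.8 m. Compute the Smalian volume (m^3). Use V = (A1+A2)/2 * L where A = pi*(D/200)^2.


Smalian: V = (A1 + A2)/2 * L,  A = pi*(D/200)^2
A1 = pi*(36.5/200)^2 = 0.104635 m^2
A2 = pi*(15.5/200)^2 = 0.018869 m^2
V = (0.104635+0.018869)/2*6.8 = 0.4199 m^3

0.4199


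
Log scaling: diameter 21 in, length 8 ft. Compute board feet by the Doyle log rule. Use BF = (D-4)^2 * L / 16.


Doyle: BF = (D - 4)^2 * L / 16
Adjusted diameter = 21 - 4 = 17 in
(D-4)^2 = 17^2 = 289
BF = 289 * 8 / 16 = 145 BF

145


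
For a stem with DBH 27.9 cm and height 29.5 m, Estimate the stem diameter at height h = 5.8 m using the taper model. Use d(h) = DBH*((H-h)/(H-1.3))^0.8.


Taper: d(h) = DBH * ((H - h) / (H - 1.3))^0.8
Numerator = H - h = 29.5 - 5.8 = 23.7 m
Denominator = H - 1.3 = 29.5 - 1.3 = 28.2 m
Ratio = 23.7 / 28.2 = 0.84043
d = 27.9 * 0.84043^0.8 = 24.3 cm

24.3


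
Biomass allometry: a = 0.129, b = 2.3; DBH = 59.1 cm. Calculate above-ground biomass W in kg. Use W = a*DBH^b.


Formula: W = a * DBH^b  (allometric power law)
DBH^b = 59.1^2.3 = 11875.4809
W = 0.129 * 11875.4809 = 1531.9 kg

1531.9


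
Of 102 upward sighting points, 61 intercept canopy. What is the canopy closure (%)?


Formula: Canopy closure = covered points / total points * 100
Closure = 61 / 102 * 100
Closure = 0.598 * 100 = 59.8%

59.8


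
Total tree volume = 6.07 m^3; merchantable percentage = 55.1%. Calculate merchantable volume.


Formula: MV = V_total * (merchantable_pct / 100)
Merchantable fraction = 55.1% / 100 = 0.551
MV = 6.07 m^3 * 0.551 = 3.345 m^3

3.345


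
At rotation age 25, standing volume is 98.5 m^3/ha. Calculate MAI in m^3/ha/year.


Formula: MAI = Total Volume / Stand Age
MAI = 98.5 m^3/ha / 25 years
MAI = 3.94 m^3/ha/year

3.94


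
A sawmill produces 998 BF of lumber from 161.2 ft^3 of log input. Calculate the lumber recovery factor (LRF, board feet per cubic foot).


Formula: LRF = Lumber Output (BF) / Log Input (ft^3)
LRF = 998 BF / 161.2 ft^3
LRF = 6.19 BF/ft^3

6.19


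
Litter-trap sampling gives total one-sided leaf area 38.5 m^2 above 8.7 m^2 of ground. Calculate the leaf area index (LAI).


Formula: LAI = total leaf area / ground area  (dimensionless)
LAI = 38.5 m^2 / 8.7 m^2
LAI = 4.43

4.43


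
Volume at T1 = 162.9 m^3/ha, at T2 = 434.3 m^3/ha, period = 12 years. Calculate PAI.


Formula: PAI = (V_T2 - V_T1) / (T2 - T1)
Volume increment = 434.3 - 162.9 = 271.4 m^3/ha
PAI = 271.4 / 12 = 22.62 m^3/ha/year

22.62


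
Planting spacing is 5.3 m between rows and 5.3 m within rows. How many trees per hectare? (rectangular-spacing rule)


Formula: TPH = 10000 m^2/ha / (spacing_x * spacing_y)
Area per tree = 5.3 m * 5.3 m = 28.09 m^2
TPH = 10000 / 28.09 = 356 trees/ha

356


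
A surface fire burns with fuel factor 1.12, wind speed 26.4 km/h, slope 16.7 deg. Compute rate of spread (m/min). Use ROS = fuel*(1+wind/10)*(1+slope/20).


Formula: ROS = fuel * (1 + wind/10) * (1 + slope/20)
Wind factor = 1 + 26.4/10 = 3.64
Slope factor = 1 + 16.7/20 = 1.835
ROS = 1.12 * 3.64 * 1.835 = 7.48 m/min

7.48


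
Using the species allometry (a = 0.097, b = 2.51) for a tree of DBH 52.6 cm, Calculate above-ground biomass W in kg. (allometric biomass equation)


Formula: W = a * DBH^b  (allometric power law)
DBH^b = 52.6^2.51 = 20877.2945
W = 0.097 * 20877.2945 = 2025.1 kg

2025.1


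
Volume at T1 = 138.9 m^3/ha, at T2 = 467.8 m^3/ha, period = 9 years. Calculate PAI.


Formula: PAI = (V_T2 - V_T1) / (T2 - T1)
Volume increment = 467.8 - 138.9 = 328.9 m^3/ha
PAI = 328.9 / 9 = 36.54 m^3/ha/year

36.54


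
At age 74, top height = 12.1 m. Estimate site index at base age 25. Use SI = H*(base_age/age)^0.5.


Formula: SI = H_dom * (base_age / age)^0.5
Age ratio = 25 / 74 = 0.33784
sqrt(age_ratio) = 0.58124
SI = 12.1 * 0.58124 = 7.0 m

7.0


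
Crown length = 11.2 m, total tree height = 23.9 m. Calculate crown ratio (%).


Formula: Crown Ratio = (Crown Length / Total Height) * 100
CR = (11.2 m / 23.9 m) * 100
CR = 0.4686 * 100 = 46.9%

46.9


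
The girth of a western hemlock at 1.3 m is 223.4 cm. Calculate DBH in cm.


Formula: DBH = C / pi
DBH = 223.4 / pi
pi = 3.14159...
DBH = 71.1 cm

71.1


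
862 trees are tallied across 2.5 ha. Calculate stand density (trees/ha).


Formula: Stand Density = N_trees / Area_ha
Density = 862 trees / 2.5 ha
Density = 345 trees/ha

345


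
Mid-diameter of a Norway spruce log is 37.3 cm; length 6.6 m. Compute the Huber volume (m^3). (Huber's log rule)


Huber: V = Am * L,  Am = pi*(Dm/200)^2
Am = pi*(37.3/200)^2 = 0.109272 m^2
V = 0.109272*6.6 = 0.7212 m^3

0.7212


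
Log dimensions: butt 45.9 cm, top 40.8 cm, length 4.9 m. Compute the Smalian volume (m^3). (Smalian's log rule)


Smalian: V = (A1 + A2)/2 * L,  A = pi*(D/200)^2
A1 = pi*(45.9/200)^2 = 0.165468 m^2
A2 = pi*(40.8/200)^2 = 0.130741 m^2
V = (0.165468+0.130741)/2*4.9 = 0.7257 m^3

0.7257


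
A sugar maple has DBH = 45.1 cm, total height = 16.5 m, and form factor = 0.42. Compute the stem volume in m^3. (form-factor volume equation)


Formula: V = pi * (DBH/200)^2 * H * ff
Radius = DBH/200 = 45.1/200 = 0.2255 m
Radius^2 = 0.2255^2 = 0.05085025 m^2
V = pi * 0.05085025 * 16.5 * 0.42
V = 1.107 m^3

1.107


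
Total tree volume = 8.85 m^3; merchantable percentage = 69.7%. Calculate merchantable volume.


Formula: MV = V_total * (merchantable_pct / 100)
Merchantable fraction = 69.7% / 100 = 0.697
MV = 8.85 m^3 * 0.697 = 6.168 m^3

6.168


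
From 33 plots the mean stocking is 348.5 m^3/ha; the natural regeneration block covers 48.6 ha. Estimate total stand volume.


Formula: Total Volume = Mean Volume per ha * Total Area
Total Volume = 348.5 m^3/ha * 48.6 ha
Total Volume = 16937 m^3

16937


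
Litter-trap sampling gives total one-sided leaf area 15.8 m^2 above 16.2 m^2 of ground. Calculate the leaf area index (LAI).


Formula: LAI = total leaf area / ground area  (dimensionless)
LAI = 15.8 m^2 / 16.2 m^2
LAI = 0.98

0.98


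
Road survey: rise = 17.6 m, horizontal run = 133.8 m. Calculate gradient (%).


Formula: Gradient = rise / run * 100
Gradient = 17.6 / 133.8 * 100 = 13.2%

13.2


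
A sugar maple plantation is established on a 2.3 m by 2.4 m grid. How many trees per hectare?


Formula: TPH = 10000 m^2/ha / (spacing_x * spacing_y)
Area per tree = 2.3 m * 2.4 m = 5.52 m^2
TPH = 10000 / 5.52 = 1812 trees/ha

1812


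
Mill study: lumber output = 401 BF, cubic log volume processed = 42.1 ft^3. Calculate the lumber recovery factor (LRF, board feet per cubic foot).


Formula: LRF = Lumber Output (BF) / Log Input (ft^3)
LRF = 401 BF / 42.1 ft^3
LRF = 9.52 BF/ft^3

9.52


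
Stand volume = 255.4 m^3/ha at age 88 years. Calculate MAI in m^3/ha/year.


Formula: MAI = Total Volume / Stand Age
MAI = 255.4 m^3/ha / 88 years
MAI = 2.9 m^3/ha/year

2.9


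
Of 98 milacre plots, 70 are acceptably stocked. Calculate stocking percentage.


Formula: Stocking % = stocked plots / total plots * 100
Stocking = 70 / 98 * 100
Stocking = 0.7143 * 100 = 71.4%

71.4


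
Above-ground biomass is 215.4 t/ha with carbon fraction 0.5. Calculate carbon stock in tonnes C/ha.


Formula: Carbon Stock = Biomass * Carbon Fraction
C = 215.4 t/ha * 0.5
C = 107.7 t C/ha

107.7


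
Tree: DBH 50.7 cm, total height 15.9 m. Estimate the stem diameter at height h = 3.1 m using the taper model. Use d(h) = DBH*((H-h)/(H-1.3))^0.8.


Taper: d(h) = DBH * ((H - h) / (H - 1.3))^0.8
Numerator = H - h = 15.9 - 3.1 = 12.8 m
Denominator = H - 1.3 = 15.9 - 1.3 = 14.6 m
Ratio = 12.8 / 14.6 = 0.87671
d = 50.7 * 0.87671^0.8 = 45.6 cm

45.6


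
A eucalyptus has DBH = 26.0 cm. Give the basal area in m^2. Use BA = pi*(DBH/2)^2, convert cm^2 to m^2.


Formula: BA = pi * (DBH/2)^2 / 10000  (cm^2 to m^2)
Radius = DBH/2 = 26.0/2 = 13.0 cm
BA = pi * 13.0^2 / 10000
   = 530.9292 cm^2 / 10000
   = 0.0531 m^2

0.0531


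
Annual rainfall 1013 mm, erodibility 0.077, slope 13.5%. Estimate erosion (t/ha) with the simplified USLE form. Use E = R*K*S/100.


Formula: E = R * K * S / 100  (simplified USLE)
R * K = 1013 * 0.077 = 78.001
E = 78.001 * 13.5 / 100 = 10.53 t/ha

10.53


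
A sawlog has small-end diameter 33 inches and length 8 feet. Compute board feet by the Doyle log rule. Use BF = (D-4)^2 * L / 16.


Doyle: BF = (D - 4)^2 * L / 16
Adjusted diameter = 33 - 4 = 29 in
(D-4)^2 = 29^2 = 841
BF = 841 * 8 / 16 = 421 BF

421


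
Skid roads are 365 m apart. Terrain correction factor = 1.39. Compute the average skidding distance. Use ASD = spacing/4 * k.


Formula: ASD = (spacing / 4) * correction
Uncorrected distance = spacing / 4 = 365 / 4 = 91.25 m
ASD = 91.25 * 1.39 = 127 m

127


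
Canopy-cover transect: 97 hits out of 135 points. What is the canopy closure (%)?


Formula: Canopy closure = covered points / total points * 100
Closure = 97 / 135 * 100
Closure = 0.7185 * 100 = 71.9%

71.9


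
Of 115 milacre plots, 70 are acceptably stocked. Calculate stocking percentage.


Formula: Stocking % = stocked plots / total plots * 100
Stocking = 70 / 115 * 100
Stocking = 0.6087 * 100 = 60.9%

60.9


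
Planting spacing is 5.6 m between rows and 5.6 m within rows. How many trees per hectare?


Formula: TPH = 10000 m^2/ha / (spacing_x * spacing_y)
Area per tree = 5.6 m * 5.6 m = 31.36 m^2
TPH = 10000 / 31.36 = 319 trees/ha

319


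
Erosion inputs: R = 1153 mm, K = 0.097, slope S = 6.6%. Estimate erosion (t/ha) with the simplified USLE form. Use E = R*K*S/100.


Formula: E = R * K * S / 100  (simplified USLE)
R * K = 1153 * 0.097 = 111.841
E = 111.841 * 6.6 / 100 = 7.38 t/ha

7.38


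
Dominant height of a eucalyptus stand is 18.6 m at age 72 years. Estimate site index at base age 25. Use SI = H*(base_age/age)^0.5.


Formula: SI = H_dom * (base_age / age)^0.5
Age ratio = 25 / 72 = 0.34722
sqrt(age_ratio) = 0.58926
SI = 18.6 * 0.58926 = 11.0 m

11.0


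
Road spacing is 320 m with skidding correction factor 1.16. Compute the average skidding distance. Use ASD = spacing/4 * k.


Formula: ASD = (spacing / 4) * correction
Uncorrected distance = spacing / 4 = 320 / 4 = 80 m
ASD = 80 * 1.16 = 93 m

93


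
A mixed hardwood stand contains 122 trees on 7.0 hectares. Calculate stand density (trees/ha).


Formula: Stand Density = N_trees / Area_ha
Density = 122 trees / 7.0 ha
Density = 17 trees/ha

17


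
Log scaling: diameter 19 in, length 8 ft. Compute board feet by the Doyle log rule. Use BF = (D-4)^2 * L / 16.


Doyle: BF = (D - 4)^2 * L / 16
Adjusted diameter = 19 - 4 = 15 in
(D-4)^2 = 15^2 = 225
BF = 225 * 8 / 16 = 113 BF

113


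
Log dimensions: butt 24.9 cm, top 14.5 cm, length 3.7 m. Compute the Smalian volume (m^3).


Smalian: V = (A1 + A2)/2 * L,  A = pi*(D/200)^2
A1 = pi*(24.9/200)^2 = 0.048695 m^2
A2 = pi*(14.5/200)^2 = 0.016513 m^2
V = (0.048695+0.016513)/2*3.7 = 0.1206 m^3

0.1206


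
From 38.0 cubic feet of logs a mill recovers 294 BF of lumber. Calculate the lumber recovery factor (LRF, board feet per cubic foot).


Formula: LRF = Lumber Output (BF) / Log Input (ft^3)
LRF = 294 BF / 38.0 ft^3
LRF = 7.74 BF/ft^3

7.74


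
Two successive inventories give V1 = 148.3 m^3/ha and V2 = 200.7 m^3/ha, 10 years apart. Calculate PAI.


Formula: PAI = (V_T2 - V_T1) / (T2 - T1)
Volume increment = 200.7 - 148.3 = 52.4 m^3/ha
PAI = 52.4 / 10 = 5.24 m^3/ha/year

5.24


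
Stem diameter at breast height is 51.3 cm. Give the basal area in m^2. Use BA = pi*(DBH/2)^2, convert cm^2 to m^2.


Formula: BA = pi * (DBH/2)^2 / 10000  (cm^2 to m^2)
Radius = DBH/2 = 51.3/2 = 25.65 cm
BA = pi * 25.65^2 / 10000
   = 2066.9245 cm^2 / 10000
   = 0.2067 m^2

0.2067


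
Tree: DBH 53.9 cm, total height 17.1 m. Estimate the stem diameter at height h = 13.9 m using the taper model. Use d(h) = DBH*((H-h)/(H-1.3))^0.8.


Taper: d(h) = DBH * ((H - h) / (H - 1.3))^0.8
Numerator = H - h = 17.1 - 13.9 = 3.2 m
Denominator = H - 1.3 = 17.1 - 1.3 = 15.8 m
Ratio = 3.2 / 15.8 = 0.20253
d = 53.9 * 0.20253^0.8 = 15.0 cm

15.0


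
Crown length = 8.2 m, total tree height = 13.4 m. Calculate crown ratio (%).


Formula: Crown Ratio = (Crown Length / Total Height) * 100
CR = (8.2 m / 13.4 m) * 100
CR = 0.6119 * 100 = 61.2%

61.2


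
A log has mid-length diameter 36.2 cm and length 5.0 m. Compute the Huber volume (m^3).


Huber: V = Am * L,  Am = pi*(Dm/200)^2
Am = pi*(36.2/200)^2 = 0.102922 m^2
V = 0.102922*5.0 = 0.5146 m^3

0.5146


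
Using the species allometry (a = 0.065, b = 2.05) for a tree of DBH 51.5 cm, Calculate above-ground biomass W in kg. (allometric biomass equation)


Formula: W = a * DBH^b  (allometric power law)
DBH^b = 51.5^2.05 = 3230.0171
W = 0.065 * 3230.0171 = 210.0 kg

210.0


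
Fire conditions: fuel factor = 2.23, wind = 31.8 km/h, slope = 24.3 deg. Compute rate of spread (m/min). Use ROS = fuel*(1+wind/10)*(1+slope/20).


Formula: ROS = fuel * (1 + wind/10) * (1 + slope/20)
Wind factor = 1 + 31.8/10 = 4.18
Slope factor = 1 + 24.3/20 = 2.215
ROS = 2.23 * 4.18 * 2.215 = 20.65 m/min

20.65


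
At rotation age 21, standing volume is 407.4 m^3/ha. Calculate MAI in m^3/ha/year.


Formula: MAI = Total Volume / Stand Age
MAI = 407.4 m^3/ha / 21 years
MAI = 19.4 m^3/ha/year

19.4


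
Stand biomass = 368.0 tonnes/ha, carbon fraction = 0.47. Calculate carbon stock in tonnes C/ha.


Formula: Carbon Stock = Biomass * Carbon Fraction
C = 368.0 t/ha * 0.47
C = 173.0 t C/ha

173.0


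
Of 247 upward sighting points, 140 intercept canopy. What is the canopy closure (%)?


Formula: Canopy closure = covered points / total points * 100
Closure = 140 / 247 * 100
Closure = 0.5668 * 100 = 56.7%

56.7


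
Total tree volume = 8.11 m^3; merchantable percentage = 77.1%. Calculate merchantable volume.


Formula: MV = V_total * (merchantable_pct / 100)
Merchantable fraction = 77.1% / 100 = 0.771
MV = 8.11 m^3 * 0.771 = 6.253 m^3

6.253


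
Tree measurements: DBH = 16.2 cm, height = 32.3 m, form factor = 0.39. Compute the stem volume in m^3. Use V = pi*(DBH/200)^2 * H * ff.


Formula: V = pi * (DBH/200)^2 * H * ff
Radius = DBH/200 = 16.2/200 = 0.081 m
Radius^2 = 0.081^2 = 0.006561 m^2
V = pi * 0.006561 * 32.3 * 0.39
V = 0.26 m^3

0.26


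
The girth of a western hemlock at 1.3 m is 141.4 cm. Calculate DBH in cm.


Formula: DBH = C / pi
DBH = 141.4 / pi
pi = 3.14159...
DBH = 45.0 cm

45.0


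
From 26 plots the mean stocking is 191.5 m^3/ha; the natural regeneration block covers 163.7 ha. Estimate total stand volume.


Formula: Total Volume = Mean Volume per ha * Total Area
Total Volume = 191.5 m^3/ha * 163.7 ha
Total Volume = 31349 m^3

31349


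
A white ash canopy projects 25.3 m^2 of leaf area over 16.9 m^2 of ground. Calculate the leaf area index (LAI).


Formula: LAI = total leaf area / ground area  (dimensionless)
LAI = 25.3 m^2 / 16.9 m^2
LAI = 1.5

1.5


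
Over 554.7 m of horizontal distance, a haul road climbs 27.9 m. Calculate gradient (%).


Formula: Gradient = rise / run * 100
Gradient = 27.9 / 554.7 * 100 = 5.0%

5.0


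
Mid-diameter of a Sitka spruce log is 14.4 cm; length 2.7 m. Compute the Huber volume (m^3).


Huber: V = Am * L,  Am = pi*(Dm/200)^2
Am = pi*(14.4/200)^2 = 0.016286 m^2
V = 0.016286*2.7 = 0.044 m^3

0.044


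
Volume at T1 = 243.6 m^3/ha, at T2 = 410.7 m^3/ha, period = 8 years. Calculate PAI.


Formula: PAI = (V_T2 - V_T1) / (T2 - T1)
Volume increment = 410.7 - 243.6 = 167.1 m^3/ha
PAI = 167.1 / 8 = 20.89 m^3/ha/year

20.89


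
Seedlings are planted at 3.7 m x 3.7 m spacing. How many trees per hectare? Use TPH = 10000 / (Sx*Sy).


Formula: TPH = 10000 m^2/ha / (spacing_x * spacing_y)
Area per tree = 3.7 m * 3.7 m = 13.69 m^2
TPH = 10000 / 13.69 = 730 trees/ha

730


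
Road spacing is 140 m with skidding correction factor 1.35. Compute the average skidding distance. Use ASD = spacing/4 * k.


Formula: ASD = (spacing / 4) * correction
Uncorrected distance = spacing / 4 = 140 / 4 = 35 m
ASD = 35 * 1.35 = 47 m

47


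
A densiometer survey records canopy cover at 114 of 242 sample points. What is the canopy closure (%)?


Formula: Canopy closure = covered points / total points * 100
Closure = 114 / 242 * 100
Closure = 0.4711 * 100 = 47.1%

47.1


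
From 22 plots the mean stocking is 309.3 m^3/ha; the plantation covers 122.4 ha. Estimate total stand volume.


Formula: Total Volume = Mean Volume per ha * Total Area
Total Volume = 309.3 m^3/ha * 122.4 ha
Total Volume = 37858 m^3

37858


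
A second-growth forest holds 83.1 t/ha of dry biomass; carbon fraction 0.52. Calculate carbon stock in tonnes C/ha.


Formula: Carbon Stock = Biomass * Carbon Fraction
C = 83.1 t/ha * 0.52
C = 43.2 t C/ha

43.2


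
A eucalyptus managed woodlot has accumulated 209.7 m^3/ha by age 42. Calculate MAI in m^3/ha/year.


Formula: MAI = Total Volume / Stand Age
MAI = 209.7 m^3/ha / 42 years
MAI = 4.99 m^3/ha/year

4.99


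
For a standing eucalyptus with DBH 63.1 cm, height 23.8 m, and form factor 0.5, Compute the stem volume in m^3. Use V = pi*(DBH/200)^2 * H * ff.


Formula: V = pi * (DBH/200)^2 * H * ff
Radius = DBH/200 = 63.1/200 = 0.3155 m
Radius^2 = 0.3155^2 = 0.09954025 m^2
V = pi * 0.09954025 * 23.8 * 0.5
V = 3.721 m^3

3.721


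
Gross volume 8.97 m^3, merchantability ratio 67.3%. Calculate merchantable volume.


Formula: MV = V_total * (merchantable_pct / 100)
Merchantable fraction = 67.3% / 100 = 0.673
MV = 8.97 m^3 * 0.673 = 6.037 m^3

6.037


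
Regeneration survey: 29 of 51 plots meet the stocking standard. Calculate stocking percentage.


Formula: Stocking % = stocked plots / total plots * 100
Stocking = 29 / 51 * 100
Stocking = 0.5686 * 100 = 56.9%

56.9


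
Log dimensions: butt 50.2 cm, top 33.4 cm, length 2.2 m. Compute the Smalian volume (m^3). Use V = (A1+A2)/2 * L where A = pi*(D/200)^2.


Smalian: V = (A1 + A2)/2 * L,  A = pi*(D/200)^2
A1 = pi*(50.2/200)^2 = 0.197923 m^2
A2 = pi*(33.4/200)^2 = 0.087616 m^2
V = (0.197923+0.087616)/2*2.2 = 0.3141 m^3

0.3141


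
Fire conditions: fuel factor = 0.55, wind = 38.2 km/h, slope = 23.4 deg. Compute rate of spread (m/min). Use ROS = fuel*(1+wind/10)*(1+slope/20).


Formula: ROS = fuel * (1 + wind/10) * (1 + slope/20)
Wind factor = 1 + 38.2/10 = 4.82
Slope factor = 1 + 23.4/20 = 2.17
ROS = 0.55 * 4.82 * 2.17 = 5.75 m/min

5.75


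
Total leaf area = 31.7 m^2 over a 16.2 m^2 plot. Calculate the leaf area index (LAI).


Formula: LAI = total leaf area / ground area  (dimensionless)
LAI = 31.7 m^2 / 16.2 m^2
LAI = 1.96

1.96


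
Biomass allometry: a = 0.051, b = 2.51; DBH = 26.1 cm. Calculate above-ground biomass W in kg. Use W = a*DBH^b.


Formula: W = a * DBH^b  (allometric power law)
DBH^b = 26.1^2.51 = 3595.5694
W = 0.051 * 3595.5694 = 183.4 kg

183.4


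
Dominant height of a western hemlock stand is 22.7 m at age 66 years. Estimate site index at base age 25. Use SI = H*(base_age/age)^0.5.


Formula: SI = H_dom * (base_age / age)^0.5
Age ratio = 25 / 66 = 0.37879
sqrt(age_ratio) = 0.61546
SI = 22.7 * 0.61546 = 14.0 m

14.0


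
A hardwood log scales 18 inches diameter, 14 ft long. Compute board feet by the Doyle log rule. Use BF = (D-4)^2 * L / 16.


Doyle: BF = (D - 4)^2 * L / 16
Adjusted diameter = 18 - 4 = 14 in
(D-4)^2 = 14^2 = 196
BF = 196 * 14 / 16 = 172 BF

172


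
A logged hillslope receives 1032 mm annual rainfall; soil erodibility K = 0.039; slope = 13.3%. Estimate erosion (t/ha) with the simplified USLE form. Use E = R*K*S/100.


Formula: E = R * K * S / 100  (simplified USLE)
R * K = 1032 * 0.039 = 40.248
E = 40.248 * 13.3 / 100 = 5.35 t/ha

5.35


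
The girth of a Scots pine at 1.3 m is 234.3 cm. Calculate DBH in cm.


Formula: DBH = C / pi
DBH = 234.3 / pi
pi = 3.14159...
DBH = 74.6 cm

74.6


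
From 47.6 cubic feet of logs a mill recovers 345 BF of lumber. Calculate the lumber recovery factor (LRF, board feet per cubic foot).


Formula: LRF = Lumber Output (BF) / Log Input (ft^3)
LRF = 345 BF / 47.6 ft^3
LRF = 7.25 BF/ft^3

7.25


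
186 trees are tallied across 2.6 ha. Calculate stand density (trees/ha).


Formula: Stand Density = N_trees / Area_ha
Density = 186 trees / 2.6 ha
Density = 72 trees/ha

72


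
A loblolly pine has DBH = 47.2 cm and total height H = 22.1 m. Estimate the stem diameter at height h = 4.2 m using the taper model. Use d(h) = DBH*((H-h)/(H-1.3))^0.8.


Taper: d(h) = DBH * ((H - h) / (H - 1.3))^0.8
Numerator = H - h = 22.1 - 4.2 = 17.9 m
Denominator = H - 1.3 = 22.1 - 1.3 = 20.8 m
Ratio = 17.9 / 20.8 = 0.86058
d = 47.2 * 0.86058^0.8 = 41.9 cm

41.9


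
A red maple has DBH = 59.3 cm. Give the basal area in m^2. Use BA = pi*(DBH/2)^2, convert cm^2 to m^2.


Formula: BA = pi * (DBH/2)^2 / 10000  (cm^2 to m^2)
Radius = DBH/2 = 59.3/2 = 29.65 cm
BA = pi * 29.65^2 / 10000
   = 2761.8448 cm^2 / 10000
   = 0.2762 m^2

0.2762


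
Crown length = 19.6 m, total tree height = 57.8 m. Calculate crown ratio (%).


Formula: Crown Ratio = (Crown Length / Total Height) * 100
CR = (19.6 m / 57.8 m) * 100
CR = 0.3391 * 100 = 33.9%

33.9


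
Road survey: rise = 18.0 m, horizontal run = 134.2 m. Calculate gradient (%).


Formula: Gradient = rise / run * 100
Gradient = 18.0 / 134.2 * 100 = 13.4%

13.4


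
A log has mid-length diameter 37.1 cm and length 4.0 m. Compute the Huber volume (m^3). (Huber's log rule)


Huber: V = Am * L,  Am = pi*(Dm/200)^2
Am = pi*(37.1/200)^2 = 0.108103 m^2
V = 0.108103*4.0 = 0.4324 m^3

0.4324


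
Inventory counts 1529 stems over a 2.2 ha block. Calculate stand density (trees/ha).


Formula: Stand Density = N_trees / Area_ha
Density = 1529 trees / 2.2 ha
Density = 695 trees/ha

695


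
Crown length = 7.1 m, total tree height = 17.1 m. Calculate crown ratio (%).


Formula: Crown Ratio = (Crown Length / Total Height) * 100
CR = (7.1 m / 17.1 m) * 100
CR = 0.4152 * 100 = 41.5%

41.5


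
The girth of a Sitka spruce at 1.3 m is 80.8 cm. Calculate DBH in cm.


Formula: DBH = C / pi
DBH = 80.8 / pi
pi = 3.14159...
DBH = 25.7 cm

25.7


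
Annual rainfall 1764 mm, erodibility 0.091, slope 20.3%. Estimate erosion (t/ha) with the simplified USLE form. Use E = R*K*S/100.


Formula: E = R * K * S / 100  (simplified USLE)
R * K = 1764 * 0.091 = 160.524
E = 160.524 * 20.3 / 100 = 32.59 t/ha

32.59


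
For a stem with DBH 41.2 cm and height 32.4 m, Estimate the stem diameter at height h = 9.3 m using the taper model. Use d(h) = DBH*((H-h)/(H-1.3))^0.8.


Taper: d(h) = DBH * ((H - h) / (H - 1.3))^0.8
Numerator = H - h = 32.4 - 9.3 = 23.1 m
Denominator = H - 1.3 = 32.4 - 1.3 = 31.1 m
Ratio = 23.1 / 31.1 = 0.74277
d = 41.2 * 0.74277^0.8 = 32.5 cm

32.5


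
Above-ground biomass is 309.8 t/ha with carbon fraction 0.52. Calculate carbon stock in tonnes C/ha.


Formula: Carbon Stock = Biomass * Carbon Fraction
C = 309.8 t/ha * 0.52
C = 161.1 t C/ha

161.1


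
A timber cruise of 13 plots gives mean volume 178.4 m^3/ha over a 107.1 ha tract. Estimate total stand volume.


Formula: Total Volume = Mean Volume per ha * Total Area
Total Volume = 178.4 m^3/ha * 107.1 ha
Total Volume = 19107 m^3

19107


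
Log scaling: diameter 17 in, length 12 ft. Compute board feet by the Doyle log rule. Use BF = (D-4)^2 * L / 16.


Doyle: BF = (D - 4)^2 * L / 16
Adjusted diameter = 17 - 4 = 13 in
(D-4)^2 = 13^2 = 169
BF = 169 * 12 / 16 = 127 BF

127


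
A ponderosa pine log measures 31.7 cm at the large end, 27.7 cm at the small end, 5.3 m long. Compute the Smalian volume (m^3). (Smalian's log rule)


Smalian: V = (A1 + A2)/2 * L,  A = pi*(D/200)^2
A1 = pi*(31.7/200)^2 = 0.078924 m^2
A2 = pi*(27.7/200)^2 = 0.060263 m^2
V = (0.078924+0.060263)/2*5.3 = 0.3688 m^3

0.3688


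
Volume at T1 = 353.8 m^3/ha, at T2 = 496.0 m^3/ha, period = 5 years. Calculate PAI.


Formula: PAI = (V_T2 - V_T1) / (T2 - T1)
Volume increment = 496.0 - 353.8 = 142.2 m^3/ha
PAI = 142.2 / 5 = 28.44 m^3/ha/year

28.44


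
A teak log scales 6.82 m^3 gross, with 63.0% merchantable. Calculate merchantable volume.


Formula: MV = V_total * (merchantable_pct / 100)
Merchantable fraction = 63.0% / 100 = 0.63
MV = 6.82 m^3 * 0.63 = 4.297 m^3

4.297


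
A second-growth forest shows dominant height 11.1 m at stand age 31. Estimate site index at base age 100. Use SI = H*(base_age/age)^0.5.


Formula: SI = H_dom * (base_age / age)^0.5
Age ratio = 100 / 31 = 3.22581
sqrt(age_ratio) = 1.79605
SI = 11.1 * 1.79605 = 19.9 m

19.9


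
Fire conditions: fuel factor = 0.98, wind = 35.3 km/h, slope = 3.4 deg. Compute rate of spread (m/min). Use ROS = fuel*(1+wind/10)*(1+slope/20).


Formula: ROS = fuel * (1 + wind/10) * (1 + slope/20)
Wind factor = 1 + 35.3/10 = 4.53
Slope factor = 1 + 3.4/20 = 1.17
ROS = 0.98 * 4.53 * 1.17 = 5.19 m/min

5.19


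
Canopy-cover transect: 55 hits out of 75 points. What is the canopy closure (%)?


Formula: Canopy closure = covered points / total points * 100
Closure = 55 / 75 * 100
Closure = 0.7333 * 100 = 73.3%

73.3


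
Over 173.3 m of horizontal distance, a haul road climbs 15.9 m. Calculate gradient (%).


Formula: Gradient = rise / run * 100
Gradient = 15.9 / 173.3 * 100 = 9.2%

9.2


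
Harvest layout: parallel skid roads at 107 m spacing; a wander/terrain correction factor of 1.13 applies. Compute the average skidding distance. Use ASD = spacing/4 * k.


Formula: ASD = (spacing / 4) * correction
Uncorrected distance = spacing / 4 = 107 / 4 = 26.75 m
ASD = 26.75 * 1.13 = 30 m

30


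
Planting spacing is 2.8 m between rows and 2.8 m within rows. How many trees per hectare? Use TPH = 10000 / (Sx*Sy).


Formula: TPH = 10000 m^2/ha / (spacing_x * spacing_y)
Area per tree = 2.8 m * 2.8 m = 7.84 m^2
TPH = 10000 / 7.84 = 1276 trees/ha

1276


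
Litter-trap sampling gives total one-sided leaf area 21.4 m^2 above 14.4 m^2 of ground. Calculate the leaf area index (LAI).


Formula: LAI = total leaf area / ground area  (dimensionless)
LAI = 21.4 m^2 / 14.4 m^2
LAI = 1.49

1.49


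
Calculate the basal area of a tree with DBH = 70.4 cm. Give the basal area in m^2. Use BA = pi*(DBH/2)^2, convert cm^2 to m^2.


Formula: BA = pi * (DBH/2)^2 / 10000  (cm^2 to m^2)
Radius = DBH/2 = 70.4/2 = 35.2 cm
BA = pi * 35.2^2 / 10000
   = 3892.559 cm^2 / 10000
   = 0.3893 m^2

0.3893


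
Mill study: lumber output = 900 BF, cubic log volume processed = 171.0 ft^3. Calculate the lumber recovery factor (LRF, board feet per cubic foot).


Formula: LRF = Lumber Output (BF) / Log Input (ft^3)
LRF = 900 BF / 171.0 ft^3
LRF = 5.26 BF/ft^3

5.26


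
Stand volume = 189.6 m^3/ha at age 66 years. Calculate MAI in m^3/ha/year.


Formula: MAI = Total Volume / Stand Age
MAI = 189.6 m^3/ha / 66 years
MAI = 2.87 m^3/ha/year

2.87


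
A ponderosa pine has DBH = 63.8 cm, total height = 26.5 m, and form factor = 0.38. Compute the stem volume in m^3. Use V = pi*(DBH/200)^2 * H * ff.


Formula: V = pi * (DBH/200)^2 * H * ff
Radius = DBH/200 = 63.8/200 = 0.319 m
Radius^2 = 0.319^2 = 0.101761 m^2
V = pi * 0.101761 * 26.5 * 0.38
V = 3.219 m^3

3.219


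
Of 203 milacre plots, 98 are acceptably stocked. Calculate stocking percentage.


Formula: Stocking % = stocked plots / total plots * 100
Stocking = 98 / 203 * 100
Stocking = 0.4828 * 100 = 48.3%

48.3


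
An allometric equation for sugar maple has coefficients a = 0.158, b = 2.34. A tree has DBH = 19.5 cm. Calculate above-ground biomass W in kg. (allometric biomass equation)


Formula: W = a * DBH^b  (allometric power law)
DBH^b = 19.5^2.34 = 1043.9531
W = 0.158 * 1043.9531 = 164.9 kg

164.9


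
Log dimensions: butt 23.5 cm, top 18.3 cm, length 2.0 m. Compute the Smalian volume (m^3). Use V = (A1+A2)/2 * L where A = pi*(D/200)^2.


Smalian: V = (A1 + A2)/2 * L,  A = pi*(D/200)^2
A1 = pi*(23.5/200)^2 = 0.043374 m^2
A2 = pi*(18.3/200)^2 = 0.026302 m^2
V = (0.043374+0.026302)/2*2.0 = 0.0697 m^3

0.0697


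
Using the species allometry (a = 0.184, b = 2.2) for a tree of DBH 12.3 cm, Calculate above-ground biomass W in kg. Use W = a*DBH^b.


Formula: W = a * DBH^b  (allometric power law)
DBH^b = 12.3^2.2 = 249.9144
W = 0.184 * 249.9144 = 46.0 kg

46.0


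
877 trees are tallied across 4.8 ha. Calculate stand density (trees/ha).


Formula: Stand Density = N_trees / Area_ha
Density = 877 trees / 4.8 ha
Density = 183 trees/ha

183


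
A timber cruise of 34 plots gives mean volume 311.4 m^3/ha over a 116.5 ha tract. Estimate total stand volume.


Formula: Total Volume = Mean Volume per ha * Total Area
Total Volume = 311.4 m^3/ha * 116.5 ha
Total Volume = 36278 m^3

36278


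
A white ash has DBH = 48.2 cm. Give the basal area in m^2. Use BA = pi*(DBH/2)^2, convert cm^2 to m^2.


Formula: BA = pi * (DBH/2)^2 / 10000  (cm^2 to m^2)
Radius = DBH/2 = 48.2/2 = 24.1 cm
BA = pi * 24.1^2 / 10000
   = 1824.6684 cm^2 / 10000
   = 0.1825 m^2

0.1825


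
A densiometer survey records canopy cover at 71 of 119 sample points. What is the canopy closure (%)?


Formula: Canopy closure = covered points / total points * 100
Closure = 71 / 119 * 100
Closure = 0.5966 * 100 = 59.7%

59.7


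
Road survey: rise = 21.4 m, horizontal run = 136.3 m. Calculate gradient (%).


Formula: Gradient = rise / run * 100
Gradient = 21.4 / 136.3 * 100 = 15.7%

15.7


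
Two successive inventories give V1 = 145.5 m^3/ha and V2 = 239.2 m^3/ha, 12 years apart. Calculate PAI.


Formula: PAI = (V_T2 - V_T1) / (T2 - T1)
Volume increment = 239.2 - 145.5 = 93.7 m^3/ha
PAI = 93.7 / 12 = 7.81 m^3/ha/year

7.81


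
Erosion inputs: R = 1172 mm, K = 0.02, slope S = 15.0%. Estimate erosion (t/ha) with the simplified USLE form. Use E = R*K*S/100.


Formula: E = R * K * S / 100  (simplified USLE)
R * K = 1172 * 0.02 = 23.44
E = 23.44 * 15.0 / 100 = 3.52 t/ha

3.52


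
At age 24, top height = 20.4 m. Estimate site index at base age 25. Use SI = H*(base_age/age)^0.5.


Formula: SI = H_dom * (base_age / age)^0.5
Age ratio = 25 / 24 = 1.04167
sqrt(age_ratio) = 1.02062
SI = 20.4 * 1.02062 = 20.8 m

20.8


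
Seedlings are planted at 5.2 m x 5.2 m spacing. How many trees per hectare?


Formula: TPH = 10000 m^2/ha / (spacing_x * spacing_y)
Area per tree = 5.2 m * 5.2 m = 27.04 m^2
TPH = 10000 / 27.04 = 370 trees/ha

370


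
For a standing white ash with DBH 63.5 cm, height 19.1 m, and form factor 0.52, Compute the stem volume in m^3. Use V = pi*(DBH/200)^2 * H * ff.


Formula: V = pi * (DBH/200)^2 * H * ff
Radius = DBH/200 = 63.5/200 = 0.3175 m
Radius^2 = 0.3175^2 = 0.10080625 m^2
V = pi * 0.10080625 * 19.1 * 0.52
V = 3.145 m^3

3.145


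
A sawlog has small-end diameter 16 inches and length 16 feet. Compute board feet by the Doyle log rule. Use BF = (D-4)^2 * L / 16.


Doyle: BF = (D - 4)^2 * L / 16
Adjusted diameter = 16 - 4 = 12 in
(D-4)^2 = 12^2 = 144
BF = 144 * 16 / 16 = 144 BF

144


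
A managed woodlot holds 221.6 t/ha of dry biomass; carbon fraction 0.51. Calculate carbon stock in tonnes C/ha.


Formula: Carbon Stock = Biomass * Carbon Fraction
C = 221.6 t/ha * 0.51
C = 113.0 t C/ha

113.0


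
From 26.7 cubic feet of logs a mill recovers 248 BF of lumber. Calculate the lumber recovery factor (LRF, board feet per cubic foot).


Formula: LRF = Lumber Output (BF) / Log Input (ft^3)
LRF = 248 BF / 26.7 ft^3
LRF = 9.29 BF/ft^3

9.29


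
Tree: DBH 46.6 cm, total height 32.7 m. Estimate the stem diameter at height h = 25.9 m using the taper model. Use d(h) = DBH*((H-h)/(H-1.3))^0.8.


Taper: d(h) = DBH * ((H - h) / (H - 1.3))^0.8
Numerator = H - h = 32.7 - 25.9 = 6.8 m
Denominator = H - 1.3 = 32.7 - 1.3 = 31.4 m
Ratio = 6.8 / 31.4 = 0.21656
d = 46.6 * 0.21656^0.8 = 13.7 cm

13.7


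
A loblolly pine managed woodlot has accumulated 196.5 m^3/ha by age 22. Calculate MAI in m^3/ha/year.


Formula: MAI = Total Volume / Stand Age
MAI = 196.5 m^3/ha / 22 years
MAI = 8.93 m^3/ha/year

8.93
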